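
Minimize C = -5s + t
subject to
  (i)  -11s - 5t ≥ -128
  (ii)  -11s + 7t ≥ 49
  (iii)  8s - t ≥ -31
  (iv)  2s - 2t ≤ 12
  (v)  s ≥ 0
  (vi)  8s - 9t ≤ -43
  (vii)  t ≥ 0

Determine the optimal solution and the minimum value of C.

s = 217/44, t = 59/4, minimum C = -109/11

Feasible corners and C = -5s + t:
  (217/44, 59/4) → C = -109/11
  (0, 128/5) → C = 128/5
  (0, 7) → C = 7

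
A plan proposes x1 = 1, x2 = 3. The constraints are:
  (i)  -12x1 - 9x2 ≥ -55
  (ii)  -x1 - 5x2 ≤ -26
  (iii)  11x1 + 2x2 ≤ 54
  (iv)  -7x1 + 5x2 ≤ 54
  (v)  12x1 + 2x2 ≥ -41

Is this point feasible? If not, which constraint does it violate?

not feasible — violates (ii)

Constraint (ii): -x1 - 5x2 = -16, which is not ≤ -26. All other constraints are satisfied.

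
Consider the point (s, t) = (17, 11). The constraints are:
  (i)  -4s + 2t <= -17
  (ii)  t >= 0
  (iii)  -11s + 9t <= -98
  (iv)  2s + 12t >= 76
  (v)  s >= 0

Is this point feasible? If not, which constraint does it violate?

not feasible — violates (iii)

Constraint (iii): -11s + 9t = -88, which is not ≤ -98. All other constraints are satisfied.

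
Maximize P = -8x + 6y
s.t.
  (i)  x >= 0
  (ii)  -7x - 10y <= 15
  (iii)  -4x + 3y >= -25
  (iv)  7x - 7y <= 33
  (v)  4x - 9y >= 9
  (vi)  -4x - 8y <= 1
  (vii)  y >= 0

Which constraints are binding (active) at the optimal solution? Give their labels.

(v) and (vii)

Vertices and P = -8x + 6y:
  (234/35, 69/35) → P = -1458/35
  (33/7, 0) → P = -264/7
  (9/4, 0) → P = -18

The maximum is at (9/4, 0). Substituting into each constraint, equality holds for (v) and (vii); the remaining constraints have slack.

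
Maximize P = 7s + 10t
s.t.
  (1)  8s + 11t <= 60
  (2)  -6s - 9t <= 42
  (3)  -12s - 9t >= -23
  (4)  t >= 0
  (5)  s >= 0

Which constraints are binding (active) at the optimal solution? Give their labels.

Corner points and P = 7s + 10t:
  (23/12, 0) → P = 161/12
  (0, 23/9) → P = 230/9
  (0, 0) → P = 0

The maximum is at (0, 23/9). Substituting into each constraint, equality holds for (3) and (5); the remaining constraints have slack.

(3) and (5)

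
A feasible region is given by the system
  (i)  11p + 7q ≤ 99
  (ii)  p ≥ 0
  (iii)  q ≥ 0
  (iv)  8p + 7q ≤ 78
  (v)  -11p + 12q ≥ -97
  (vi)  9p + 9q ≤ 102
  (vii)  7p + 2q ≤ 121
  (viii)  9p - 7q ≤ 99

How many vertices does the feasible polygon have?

Of the 28 pairwise boundary intersections, those satisfying every inequality are:
  (7, 22/7)
  (1867/209, 2/19)
  (0, 0)
  (0, 78/7)
  (97/11, 0)

5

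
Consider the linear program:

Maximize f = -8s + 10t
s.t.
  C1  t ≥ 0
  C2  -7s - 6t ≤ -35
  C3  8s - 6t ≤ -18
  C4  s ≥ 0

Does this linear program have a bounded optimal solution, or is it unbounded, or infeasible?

From the feasible point (17/15, 203/45), moving in the direction (0, 1) keeps every constraint satisfied while f increases without bound.

unbounded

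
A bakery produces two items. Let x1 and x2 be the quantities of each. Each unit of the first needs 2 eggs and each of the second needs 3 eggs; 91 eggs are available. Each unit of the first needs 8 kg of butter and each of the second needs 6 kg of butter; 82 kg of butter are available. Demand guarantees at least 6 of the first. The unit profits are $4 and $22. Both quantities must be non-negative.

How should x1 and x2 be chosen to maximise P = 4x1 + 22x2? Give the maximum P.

x1 = 6, x2 = 17/3, maximum P = 446/3

Vertices and P = 4x1 + 22x2:
  (41/4, 0) → P = 41
  (6, 0) → P = 24
  (6, 17/3) → P = 446/3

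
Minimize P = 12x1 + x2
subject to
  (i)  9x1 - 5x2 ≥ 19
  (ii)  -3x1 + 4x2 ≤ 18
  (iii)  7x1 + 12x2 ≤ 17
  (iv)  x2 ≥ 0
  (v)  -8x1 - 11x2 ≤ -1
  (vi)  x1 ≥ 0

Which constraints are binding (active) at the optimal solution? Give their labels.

(i) and (iv)

Vertices and P = 12x1 + x2:
  (313/143, 20/143) → P = 3776/143
  (19/9, 0) → P = 76/3
  (17/7, 0) → P = 204/7

The minimum is at (19/9, 0). Substituting into each constraint, equality holds for (i) and (iv); the remaining constraints have slack.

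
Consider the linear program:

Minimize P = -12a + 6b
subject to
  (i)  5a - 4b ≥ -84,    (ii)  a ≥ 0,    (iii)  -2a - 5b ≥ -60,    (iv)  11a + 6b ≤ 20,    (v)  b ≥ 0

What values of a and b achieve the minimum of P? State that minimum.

Extreme points and P = -12a + 6b:
  (0, 10/3) → P = 20
  (0, 0) → P = 0
  (20/11, 0) → P = -240/11

At the optimal vertex, 11a + 6b = 20 and b = 0.
Solving simultaneously gives a = 20/11, b = 0.

a = 20/11, b = 0, minimum P = -240/11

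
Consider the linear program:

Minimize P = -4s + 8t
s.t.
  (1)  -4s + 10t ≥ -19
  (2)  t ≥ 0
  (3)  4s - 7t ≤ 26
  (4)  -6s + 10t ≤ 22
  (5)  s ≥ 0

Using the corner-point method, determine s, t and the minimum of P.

s = 127/12, t = 7/3, minimum P = -71/3

The feasible region is unbounded (it extends along (7, 4), (5, 3)), but P strictly increases along every unbounded feasible direction, so there is no improving ray and the minimum is attained at a vertex.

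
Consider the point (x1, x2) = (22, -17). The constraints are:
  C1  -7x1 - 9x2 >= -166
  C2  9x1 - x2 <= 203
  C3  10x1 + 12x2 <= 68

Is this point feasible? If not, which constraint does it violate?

Constraint C2: 9x1 - x2 = 215, which is not ≤ 203. All other constraints are satisfied.

not feasible — violates C2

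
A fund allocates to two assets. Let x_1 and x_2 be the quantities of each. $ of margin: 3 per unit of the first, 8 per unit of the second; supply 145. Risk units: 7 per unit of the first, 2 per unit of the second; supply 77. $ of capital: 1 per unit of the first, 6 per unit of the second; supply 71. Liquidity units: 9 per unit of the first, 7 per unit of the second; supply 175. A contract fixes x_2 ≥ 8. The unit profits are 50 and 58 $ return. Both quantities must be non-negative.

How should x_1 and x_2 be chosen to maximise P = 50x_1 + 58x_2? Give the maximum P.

x_1 = 8, x_2 = 21/2, maximum P = 1009

Corner points and P = 50x_1 + 58x_2:
  (0, 71/6) → P = 2059/3
  (0, 8) → P = 464
  (8, 21/2) → P = 1009
  (61/7, 8) → P = 6298/7

At the optimal vertex, 7x_1 + 2x_2 = 77 and x_1 + 6x_2 = 71.
Solving simultaneously gives x_1 = 8, x_2 = 21/2.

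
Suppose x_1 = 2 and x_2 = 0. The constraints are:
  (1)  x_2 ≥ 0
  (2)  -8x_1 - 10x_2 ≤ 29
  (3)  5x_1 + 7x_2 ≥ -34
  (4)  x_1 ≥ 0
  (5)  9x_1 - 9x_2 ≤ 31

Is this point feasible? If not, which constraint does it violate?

feasible

(1): 0 ≥ 0 ✓
(2): -16 ≤ 29 ✓
(3): 10 ≥ -34 ✓
(4): 2 ≥ 0 ✓
(5): 18 ≤ 31 ✓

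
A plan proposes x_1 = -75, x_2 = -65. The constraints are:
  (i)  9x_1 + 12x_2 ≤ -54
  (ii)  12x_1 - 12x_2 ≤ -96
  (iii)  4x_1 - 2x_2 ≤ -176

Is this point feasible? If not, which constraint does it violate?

Constraint (iii): 4x_1 - 2x_2 = -170, which is not ≤ -176. All other constraints are satisfied.

not feasible — violates (iii)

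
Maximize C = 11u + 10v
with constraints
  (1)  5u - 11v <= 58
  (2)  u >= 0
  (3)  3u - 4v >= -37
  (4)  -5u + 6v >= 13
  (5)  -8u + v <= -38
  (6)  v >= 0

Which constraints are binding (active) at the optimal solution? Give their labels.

Extreme points and C = 11u + 10v:
  (85, 73) → C = 1665
  (189/29, 410/29) → C = 6179/29
  (241/43, 294/43) → C = 5591/43

The maximum is at (85, 73). Substituting into each constraint, equality holds for (3) and (4); the remaining constraints have slack.

(3) and (4)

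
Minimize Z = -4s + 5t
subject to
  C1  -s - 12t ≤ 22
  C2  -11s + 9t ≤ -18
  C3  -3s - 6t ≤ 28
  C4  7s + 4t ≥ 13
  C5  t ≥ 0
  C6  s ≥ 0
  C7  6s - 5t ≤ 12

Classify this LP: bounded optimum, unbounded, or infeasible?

Extreme points and Z = -4s + 5t:
  (189/107, 17/107) → Z = -671/107
  (13/7, 0) → Z = -52/7
  (2, 0) → Z = -8
The feasible region has finitely many vertices and no improving ray; the minimum is -8 at (2, 0).

bounded optimum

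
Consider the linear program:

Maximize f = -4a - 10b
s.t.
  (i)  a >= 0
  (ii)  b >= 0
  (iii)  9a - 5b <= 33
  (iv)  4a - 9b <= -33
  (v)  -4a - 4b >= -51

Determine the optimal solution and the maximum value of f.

Vertices and f = -4a - 10b:
  (0, 11/3) → f = -110/3
  (0, 51/4) → f = -255/2
  (327/52, 84/13) → f = -1167/13

a = 0, b = 11/3, maximum f = -110/3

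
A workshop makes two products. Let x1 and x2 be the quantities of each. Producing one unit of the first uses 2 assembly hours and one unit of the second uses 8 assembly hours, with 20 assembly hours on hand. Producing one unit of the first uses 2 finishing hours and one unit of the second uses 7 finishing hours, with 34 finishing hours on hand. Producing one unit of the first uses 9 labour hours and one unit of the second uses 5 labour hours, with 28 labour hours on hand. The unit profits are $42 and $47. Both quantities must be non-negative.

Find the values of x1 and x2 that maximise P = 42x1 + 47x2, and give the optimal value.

x1 = 2, x2 = 2, maximum P = 178

Corner points and P = 42x1 + 47x2:
  (0, 0) → P = 0
  (0, 5/2) → P = 235/2
  (28/9, 0) → P = 392/3
  (2, 2) → P = 178

The optimum lies where 2x1 + 8x2 = 20 and 9x1 + 5x2 = 28.
Solving simultaneously gives x1 = 2, x2 = 2.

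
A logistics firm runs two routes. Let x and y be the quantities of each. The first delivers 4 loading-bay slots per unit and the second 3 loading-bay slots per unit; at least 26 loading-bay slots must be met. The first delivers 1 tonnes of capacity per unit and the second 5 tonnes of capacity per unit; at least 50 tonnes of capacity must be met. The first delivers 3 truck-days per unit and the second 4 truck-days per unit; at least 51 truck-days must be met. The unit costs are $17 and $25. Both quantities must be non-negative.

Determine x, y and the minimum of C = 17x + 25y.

x = 5, y = 9, minimum C = 310

Extreme points and C = 17x + 25y:
  (0, 51/4) → C = 1275/4
  (50, 0) → C = 850
  (5, 9) → C = 310
The feasible region is unbounded (it extends along (0, 1), (1, 0)), but C strictly increases along every unbounded feasible direction, so there is no improving ray and the minimum is attained at a vertex.

The binding constraints are x + 5y = 50 and 3x + 4y = 51.
Solving simultaneously gives x = 5, y = 9.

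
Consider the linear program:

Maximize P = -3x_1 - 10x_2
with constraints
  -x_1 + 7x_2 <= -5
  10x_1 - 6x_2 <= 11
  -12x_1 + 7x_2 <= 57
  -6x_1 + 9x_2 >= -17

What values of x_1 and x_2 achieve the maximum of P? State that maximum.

x_1 = -316/33, x_2 = -91/11, maximum P = 1226/11

Extreme points and P = -3x_1 - 10x_2:
  (47/64, -39/64) → P = 249/64
  (-62/11, -117/77) → P = 2472/77
  (-1/18, -52/27) → P = 1049/54
  (-316/33, -91/11) → P = 1226/11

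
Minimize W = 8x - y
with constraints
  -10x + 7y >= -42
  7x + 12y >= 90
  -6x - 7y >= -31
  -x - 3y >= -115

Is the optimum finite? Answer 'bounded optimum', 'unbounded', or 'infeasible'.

bounded optimum

Vertices and W = 8x - y:
  (-258/23, 323/23) → W = -2387/23
  (-370/3, 715/9) → W = -9595/9
  (-712/11, 659/11) → W = -6355/11
The feasible region has finitely many vertices and no improving ray; the minimum is -9595/9 at (-370/3, 715/9).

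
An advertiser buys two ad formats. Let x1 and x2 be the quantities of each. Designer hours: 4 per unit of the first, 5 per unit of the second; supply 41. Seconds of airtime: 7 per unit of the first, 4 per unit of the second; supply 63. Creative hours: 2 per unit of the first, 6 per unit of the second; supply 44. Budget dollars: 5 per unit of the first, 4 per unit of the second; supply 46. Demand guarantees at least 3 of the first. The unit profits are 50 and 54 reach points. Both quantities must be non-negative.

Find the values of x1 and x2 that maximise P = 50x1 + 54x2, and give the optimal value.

x1 = 22/3, x2 = 7/3, maximum P = 1478/3

Vertices and P = 50x1 + 54x2:
  (9, 0) → P = 450
  (3, 0) → P = 150
  (22/3, 7/3) → P = 1478/3
  (3, 29/5) → P = 2316/5
  (17/2, 7/8) → P = 1889/4

At the optimal vertex, 4x1 + 5x2 = 41 and 5x1 + 4x2 = 46.
Solving simultaneously gives x1 = 22/3, x2 = 7/3.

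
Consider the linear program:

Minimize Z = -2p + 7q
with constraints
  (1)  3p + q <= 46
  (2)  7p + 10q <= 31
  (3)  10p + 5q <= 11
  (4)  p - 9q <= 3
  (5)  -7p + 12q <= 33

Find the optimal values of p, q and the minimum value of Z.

Extreme points and Z = -2p + 7q:
  (6/5, -1/5) → Z = -19/5
  (-33/155, 407/155) → Z = 583/31
  (-111/17, -18/17) → Z = 96/17

p = 6/5, q = -1/5, minimum Z = -19/5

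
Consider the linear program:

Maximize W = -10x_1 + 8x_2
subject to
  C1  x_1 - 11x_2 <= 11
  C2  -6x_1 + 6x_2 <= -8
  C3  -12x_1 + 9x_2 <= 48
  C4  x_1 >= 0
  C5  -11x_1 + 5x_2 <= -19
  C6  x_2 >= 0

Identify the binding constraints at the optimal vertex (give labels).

C2 and C5

Corner points and W = -10x_1 + 8x_2:
  (11, 0) → W = -110
  (37/18, 13/18) → W = -133/9
  (19/11, 0) → W = -190/11
The feasible region is unbounded (it extends along (11, 1), (1, 1)), but W strictly decreases along every unbounded feasible direction, so there is no improving ray and the maximum is attained at a vertex.

The maximum is at (37/18, 13/18). Substituting into each constraint, equality holds for C2 and C5; the remaining constraints have slack.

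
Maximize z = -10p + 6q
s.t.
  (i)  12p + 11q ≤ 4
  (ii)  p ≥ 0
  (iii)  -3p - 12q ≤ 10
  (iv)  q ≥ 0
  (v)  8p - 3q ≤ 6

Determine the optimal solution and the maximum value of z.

p = 0, q = 4/11, maximum z = 24/11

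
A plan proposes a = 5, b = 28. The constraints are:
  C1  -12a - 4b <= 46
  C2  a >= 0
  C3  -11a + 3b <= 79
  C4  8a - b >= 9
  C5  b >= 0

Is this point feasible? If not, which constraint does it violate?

feasible

C1: -172 ≤ 46 ✓
C2: 5 ≥ 0 ✓
C3: 29 ≤ 79 ✓
C4: 12 ≥ 9 ✓
C5: 28 ≥ 0 ✓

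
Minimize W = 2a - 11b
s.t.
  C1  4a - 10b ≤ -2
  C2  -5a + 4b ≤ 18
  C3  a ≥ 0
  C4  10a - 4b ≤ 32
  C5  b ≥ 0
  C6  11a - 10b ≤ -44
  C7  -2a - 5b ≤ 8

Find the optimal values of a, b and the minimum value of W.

a = 10, b = 17, minimum W = -167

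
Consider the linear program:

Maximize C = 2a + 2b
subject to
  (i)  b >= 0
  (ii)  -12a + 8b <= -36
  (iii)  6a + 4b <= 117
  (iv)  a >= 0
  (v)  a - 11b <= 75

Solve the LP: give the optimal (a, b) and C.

Extreme points and C = 2a + 2b:
  (3, 0) → C = 6
  (39/2, 0) → C = 39
  (45/4, 99/8) → C = 189/4

The optimum lies where -12a + 8b = -36 and 6a + 4b = 117.
Solving simultaneously gives a = 45/4, b = 99/8.

a = 45/4, b = 99/8, maximum C = 189/4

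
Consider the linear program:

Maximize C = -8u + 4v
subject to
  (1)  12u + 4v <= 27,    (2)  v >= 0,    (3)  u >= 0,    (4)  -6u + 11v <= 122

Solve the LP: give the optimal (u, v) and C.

Corner points and C = -8u + 4v:
  (9/4, 0) → C = -18
  (0, 27/4) → C = 27
  (0, 0) → C = 0

The optimum lies where 12u + 4v = 27 and u = 0.
Solving simultaneously gives u = 0, v = 27/4.

u = 0, v = 27/4, maximum C = 27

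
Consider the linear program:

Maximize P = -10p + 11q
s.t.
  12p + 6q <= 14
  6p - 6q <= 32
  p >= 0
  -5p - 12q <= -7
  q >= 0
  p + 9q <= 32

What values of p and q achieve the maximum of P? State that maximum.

p = 0, q = 7/3, maximum P = 77/3

At the optimal vertex, 12p + 6q = 14 and p = 0.
Solving simultaneously gives p = 0, q = 7/3.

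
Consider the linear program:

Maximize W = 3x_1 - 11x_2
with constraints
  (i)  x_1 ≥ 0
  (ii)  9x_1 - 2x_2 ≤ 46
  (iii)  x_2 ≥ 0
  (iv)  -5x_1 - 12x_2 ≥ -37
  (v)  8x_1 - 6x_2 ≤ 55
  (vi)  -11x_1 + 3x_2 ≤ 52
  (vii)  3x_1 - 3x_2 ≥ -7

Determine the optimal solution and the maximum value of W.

Feasible corners and W = 3x_1 - 11x_2:
  (0, 0) → W = 0
  (0, 7/3) → W = -77/3
  (46/9, 0) → W = 46/3
  (313/59, 103/118) → W = 745/118
  (9/17, 146/51) → W = -1525/51

The binding constraints are 9x_1 - 2x_2 = 46 and x_2 = 0.
Solving simultaneously gives x_1 = 46/9, x_2 = 0.

x_1 = 46/9, x_2 = 0, maximum W = 46/3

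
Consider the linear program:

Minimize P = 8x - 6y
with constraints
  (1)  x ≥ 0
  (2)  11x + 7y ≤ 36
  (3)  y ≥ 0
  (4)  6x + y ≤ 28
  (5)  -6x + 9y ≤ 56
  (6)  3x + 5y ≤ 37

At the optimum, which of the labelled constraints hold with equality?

Vertices and P = 8x - 6y:
  (0, 36/7) → P = -216/7
  (0, 0) → P = 0
  (36/11, 0) → P = 288/11

The minimum is at (0, 36/7). Substituting into each constraint, equality holds for (1) and (2); the remaining constraints have slack.

(1) and (2)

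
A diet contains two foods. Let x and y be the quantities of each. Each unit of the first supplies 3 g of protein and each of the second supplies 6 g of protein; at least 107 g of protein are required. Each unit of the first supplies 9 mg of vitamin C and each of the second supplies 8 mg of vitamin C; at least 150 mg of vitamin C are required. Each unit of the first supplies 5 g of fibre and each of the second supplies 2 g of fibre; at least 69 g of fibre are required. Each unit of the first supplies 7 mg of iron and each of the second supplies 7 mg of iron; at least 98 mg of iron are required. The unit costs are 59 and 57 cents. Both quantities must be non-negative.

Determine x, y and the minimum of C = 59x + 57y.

x = 25/3, y = 41/3, minimum C = 3812/3

Extreme points and C = 59x + 57y:
  (0, 69/2) → C = 3933/2
  (107/3, 0) → C = 6313/3
  (25/3, 41/3) → C = 3812/3
The feasible region is unbounded (it extends along (0, 1), (1, 0)), but C strictly increases along every unbounded feasible direction, so there is no improving ray and the minimum is attained at a vertex.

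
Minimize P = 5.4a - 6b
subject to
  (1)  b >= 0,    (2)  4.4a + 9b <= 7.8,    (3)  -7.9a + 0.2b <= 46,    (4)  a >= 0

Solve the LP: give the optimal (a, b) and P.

Extreme points and P = 5.4a - 6b:
  (39/22, 0) → P = 1053/110
  (0, 0) → P = 0
  (0, 13/15) → P = -26/5

a = 0, b = 13/15, minimum P = -26/5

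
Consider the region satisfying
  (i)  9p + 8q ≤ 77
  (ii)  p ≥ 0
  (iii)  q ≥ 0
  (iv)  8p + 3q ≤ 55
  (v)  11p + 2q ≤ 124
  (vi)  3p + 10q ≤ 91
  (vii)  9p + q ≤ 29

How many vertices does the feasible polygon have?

5

Intersecting each pair of boundary lines and keeping only the points that satisfy every inequality leaves:
  (7/11, 98/11)
  (155/63, 48/7)
  (0, 0)
  (0, 91/10)
  (29/9, 0)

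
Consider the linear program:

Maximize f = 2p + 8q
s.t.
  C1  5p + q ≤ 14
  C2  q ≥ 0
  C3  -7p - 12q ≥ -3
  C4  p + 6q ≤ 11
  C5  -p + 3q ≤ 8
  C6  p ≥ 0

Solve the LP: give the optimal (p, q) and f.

p = 0, q = 1/4, maximum f = 2

Feasible corners and f = 2p + 8q:
  (3/7, 0) → f = 6/7
  (0, 0) → f = 0
  (0, 1/4) → f = 2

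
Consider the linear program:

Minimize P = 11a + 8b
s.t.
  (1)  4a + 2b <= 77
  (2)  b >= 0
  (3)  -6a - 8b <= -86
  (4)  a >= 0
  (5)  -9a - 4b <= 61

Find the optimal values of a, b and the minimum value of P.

a = 0, b = 43/4, minimum P = 86

Corner points and P = 11a + 8b:
  (77/4, 0) → P = 847/4
  (0, 77/2) → P = 308
  (43/3, 0) → P = 473/3
  (0, 43/4) → P = 86

The binding constraints are -6a - 8b = -86 and a = 0.
Solving simultaneously gives a = 0, b = 43/4.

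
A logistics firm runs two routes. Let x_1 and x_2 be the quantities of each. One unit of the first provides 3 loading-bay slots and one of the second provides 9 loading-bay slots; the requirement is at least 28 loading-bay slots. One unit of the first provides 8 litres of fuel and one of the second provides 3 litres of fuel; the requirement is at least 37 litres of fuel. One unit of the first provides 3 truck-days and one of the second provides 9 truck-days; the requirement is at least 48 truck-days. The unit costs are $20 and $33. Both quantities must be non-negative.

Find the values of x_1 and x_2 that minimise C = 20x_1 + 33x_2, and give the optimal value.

The feasible region is unbounded (it extends along (0, 1), (1, 0)), but C strictly increases along every unbounded feasible direction, so there is no improving ray and the minimum is attained at a vertex.

x_1 = 3, x_2 = 13/3, minimum C = 203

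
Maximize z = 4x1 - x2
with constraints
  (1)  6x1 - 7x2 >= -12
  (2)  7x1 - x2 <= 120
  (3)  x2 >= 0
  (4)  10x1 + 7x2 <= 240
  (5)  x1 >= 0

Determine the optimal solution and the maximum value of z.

x1 = 120/7, x2 = 0, maximum z = 480/7

Vertices and z = 4x1 - x2:
  (57/4, 195/14) → z = 603/14
  (0, 12/7) → z = -12/7
  (120/7, 0) → z = 480/7
  (1080/59, 480/59) → z = 3840/59
  (0, 0) → z = 0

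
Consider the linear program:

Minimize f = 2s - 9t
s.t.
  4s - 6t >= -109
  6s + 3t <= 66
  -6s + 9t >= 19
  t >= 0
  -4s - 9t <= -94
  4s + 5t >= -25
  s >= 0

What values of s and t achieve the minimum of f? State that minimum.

s = 23/16, t = 153/8, minimum f = -677/4

Extreme points and f = 2s - 9t:
  (23/16, 153/8) → f = -677/4
  (0, 109/6) → f = -327/2
  (52/7, 50/7) → f = -346/7
  (0, 94/9) → f = -94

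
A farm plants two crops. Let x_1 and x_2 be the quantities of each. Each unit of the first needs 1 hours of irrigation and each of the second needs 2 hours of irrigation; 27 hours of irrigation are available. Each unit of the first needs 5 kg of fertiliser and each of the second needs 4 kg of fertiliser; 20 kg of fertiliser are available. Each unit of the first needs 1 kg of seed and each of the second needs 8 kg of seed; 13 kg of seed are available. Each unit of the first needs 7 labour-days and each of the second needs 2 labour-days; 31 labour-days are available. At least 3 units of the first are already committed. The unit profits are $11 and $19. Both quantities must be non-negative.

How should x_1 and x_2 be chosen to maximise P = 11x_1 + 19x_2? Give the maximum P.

Extreme points and P = 11x_1 + 19x_2:
  (4, 0) → P = 44
  (3, 0) → P = 33
  (3, 5/4) → P = 227/4

At the optimal vertex, 5x_1 + 4x_2 = 20 and x_1 + 8x_2 = 13.
Solving simultaneously gives x_1 = 3, x_2 = 5/4.

x_1 = 3, x_2 = 5/4, maximum P = 227/4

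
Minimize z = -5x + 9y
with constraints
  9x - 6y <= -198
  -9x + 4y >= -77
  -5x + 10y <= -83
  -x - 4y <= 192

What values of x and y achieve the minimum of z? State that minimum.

x = -324/7, y = -255/7, minimum z = -675/7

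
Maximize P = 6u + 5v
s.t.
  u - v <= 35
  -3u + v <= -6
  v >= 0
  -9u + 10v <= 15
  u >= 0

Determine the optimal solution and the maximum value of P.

u = 365, v = 330, maximum P = 3840

Corner points and P = 6u + 5v:
  (35, 0) → P = 210
  (365, 330) → P = 3840
  (2, 0) → P = 12
  (25/7, 33/7) → P = 45

The binding constraints are u - v = 35 and -9u + 10v = 15.
Solving simultaneously gives u = 365, v = 330.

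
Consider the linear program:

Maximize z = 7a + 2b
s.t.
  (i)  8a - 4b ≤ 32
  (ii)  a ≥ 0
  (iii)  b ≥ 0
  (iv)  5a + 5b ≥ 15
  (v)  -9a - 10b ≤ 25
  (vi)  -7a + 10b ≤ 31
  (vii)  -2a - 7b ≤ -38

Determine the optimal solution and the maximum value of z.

a = 111/13, b = 118/13, maximum z = 1013/13

Corner points and z = 7a + 2b:
  (111/13, 118/13) → z = 1013/13
  (47/8, 15/4) → z = 389/8
  (163/69, 328/69) → z = 599/23

At the optimal vertex, 8a - 4b = 32 and -7a + 10b = 31.
Solving simultaneously gives a = 111/13, b = 118/13.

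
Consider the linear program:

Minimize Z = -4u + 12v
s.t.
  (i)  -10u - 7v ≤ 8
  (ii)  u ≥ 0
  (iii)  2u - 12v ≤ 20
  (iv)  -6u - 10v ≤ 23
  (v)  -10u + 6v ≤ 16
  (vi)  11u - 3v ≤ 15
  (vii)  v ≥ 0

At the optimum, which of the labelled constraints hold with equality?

Corner points and Z = -4u + 12v:
  (0, 8/3) → Z = 32
  (0, 0) → Z = 0
  (23/6, 163/18) → Z = 280/3
  (15/11, 0) → Z = -60/11

The minimum is at (15/11, 0). Substituting into each constraint, equality holds for (vi) and (vii); the remaining constraints have slack.

(vi) and (vii)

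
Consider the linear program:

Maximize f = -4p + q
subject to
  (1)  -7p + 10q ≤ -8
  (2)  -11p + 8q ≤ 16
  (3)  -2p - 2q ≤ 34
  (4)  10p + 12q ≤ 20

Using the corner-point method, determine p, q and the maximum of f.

Vertices and f = -4p + q:
  (-112/27, -100/27) → f = 116/9
  (37/23, 15/46) → f = -281/46
  (-8, -9) → f = 23
The feasible region is unbounded (it extends along (1, -1), (6, -5)), but f strictly decreases along every unbounded feasible direction, so there is no improving ray and the maximum is attained at a vertex.

p = -8, q = -9, maximum f = 23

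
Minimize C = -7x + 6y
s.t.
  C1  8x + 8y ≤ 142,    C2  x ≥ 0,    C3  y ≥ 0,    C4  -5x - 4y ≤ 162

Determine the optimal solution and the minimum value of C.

x = 71/4, y = 0, minimum C = -497/4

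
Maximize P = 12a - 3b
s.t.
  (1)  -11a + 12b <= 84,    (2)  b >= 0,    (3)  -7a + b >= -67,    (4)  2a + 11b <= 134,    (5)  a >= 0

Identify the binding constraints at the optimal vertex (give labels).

(2) and (3)

Corner points and P = 12a - 3b:
  (684/145, 1642/145) → P = 3282/145
  (0, 7) → P = -21
  (67/7, 0) → P = 804/7
  (0, 0) → P = 0
  (871/79, 804/79) → P = 8040/79

The maximum is at (67/7, 0). Substituting into each constraint, equality holds for (2) and (3); the remaining constraints have slack.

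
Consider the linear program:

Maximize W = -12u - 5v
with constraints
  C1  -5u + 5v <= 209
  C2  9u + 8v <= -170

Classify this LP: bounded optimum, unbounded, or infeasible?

unbounded

From the feasible point (-2522/85, 1031/85), moving in the direction (-5, -5) keeps every constraint satisfied while W increases without bound.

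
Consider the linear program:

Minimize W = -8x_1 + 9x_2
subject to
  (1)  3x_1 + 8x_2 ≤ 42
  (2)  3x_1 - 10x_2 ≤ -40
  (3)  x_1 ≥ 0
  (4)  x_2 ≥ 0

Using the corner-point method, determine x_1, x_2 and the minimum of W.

x_1 = 50/27, x_2 = 41/9, minimum W = 707/27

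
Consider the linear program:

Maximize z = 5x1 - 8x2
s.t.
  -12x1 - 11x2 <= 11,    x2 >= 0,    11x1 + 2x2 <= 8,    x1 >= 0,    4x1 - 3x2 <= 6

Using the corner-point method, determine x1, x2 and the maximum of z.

Corner points and z = 5x1 - 8x2:
  (8/11, 0) → z = 40/11
  (0, 0) → z = 0
  (0, 4) → z = -32

The optimum lies where x2 = 0 and 11x1 + 2x2 = 8.
Solving simultaneously gives x1 = 8/11, x2 = 0.

x1 = 8/11, x2 = 0, maximum z = 40/11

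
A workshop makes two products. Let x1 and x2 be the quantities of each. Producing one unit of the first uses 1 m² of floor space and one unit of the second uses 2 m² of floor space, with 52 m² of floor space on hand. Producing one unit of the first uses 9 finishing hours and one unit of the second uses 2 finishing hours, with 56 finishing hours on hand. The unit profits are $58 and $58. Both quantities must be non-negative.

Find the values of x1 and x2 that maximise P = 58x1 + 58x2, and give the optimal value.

x1 = 1/2, x2 = 103/4, maximum P = 3045/2

Extreme points and P = 58x1 + 58x2:
  (0, 0) → P = 0
  (0, 26) → P = 1508
  (56/9, 0) → P = 3248/9
  (1/2, 103/4) → P = 3045/2

The optimum lies where x1 + 2x2 = 52 and 9x1 + 2x2 = 56.
Solving simultaneously gives x1 = 1/2, x2 = 103/4.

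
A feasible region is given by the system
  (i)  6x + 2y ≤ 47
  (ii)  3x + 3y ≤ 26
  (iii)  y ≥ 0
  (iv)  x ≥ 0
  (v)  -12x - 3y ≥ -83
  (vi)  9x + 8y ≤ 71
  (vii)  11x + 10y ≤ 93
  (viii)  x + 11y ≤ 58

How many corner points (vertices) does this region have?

Of the 28 pairwise boundary intersections, those satisfying every inequality are:
  (0, 0)
  (83/12, 0)
  (0, 58/11)
  (451/69, 35/23)
  (317/91, 451/91)

5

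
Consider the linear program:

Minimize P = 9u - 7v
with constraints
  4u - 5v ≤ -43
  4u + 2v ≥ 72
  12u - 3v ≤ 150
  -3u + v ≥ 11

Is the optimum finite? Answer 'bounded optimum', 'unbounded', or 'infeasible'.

unbounded

From the feasible point (5, 26), moving in the direction (-2, 4) keeps every constraint satisfied while P decreases without bound.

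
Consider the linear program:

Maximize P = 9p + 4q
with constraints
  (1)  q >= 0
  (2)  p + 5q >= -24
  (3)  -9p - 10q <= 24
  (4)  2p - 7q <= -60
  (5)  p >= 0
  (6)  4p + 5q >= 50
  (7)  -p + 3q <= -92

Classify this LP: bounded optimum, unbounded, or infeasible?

From the feasible point (824, 244), moving in the direction (3, 1) keeps every constraint satisfied while P increases without bound.

unbounded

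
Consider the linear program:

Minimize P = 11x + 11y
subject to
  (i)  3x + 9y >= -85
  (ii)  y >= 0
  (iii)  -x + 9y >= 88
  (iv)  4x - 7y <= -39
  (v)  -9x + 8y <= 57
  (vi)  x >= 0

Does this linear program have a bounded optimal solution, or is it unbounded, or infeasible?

bounded optimum

Feasible corners and P = 11x + 11y:
  (265/29, 313/29) → P = 6358/29
  (191/73, 735/73) → P = 10186/73
The feasible region has finitely many vertices and no improving ray; the minimum is 10186/73 at (191/73, 735/73).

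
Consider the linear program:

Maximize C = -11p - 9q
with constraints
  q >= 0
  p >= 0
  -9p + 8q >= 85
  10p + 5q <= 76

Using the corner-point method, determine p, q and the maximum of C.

p = 0, q = 85/8, maximum C = -765/8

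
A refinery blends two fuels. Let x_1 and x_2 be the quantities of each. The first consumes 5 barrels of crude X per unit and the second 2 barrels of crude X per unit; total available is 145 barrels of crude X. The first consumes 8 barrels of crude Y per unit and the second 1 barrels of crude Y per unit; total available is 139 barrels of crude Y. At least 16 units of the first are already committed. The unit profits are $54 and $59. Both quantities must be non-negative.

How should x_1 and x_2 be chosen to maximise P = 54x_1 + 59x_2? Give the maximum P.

Vertices and P = 54x_1 + 59x_2:
  (139/8, 0) → P = 3753/4
  (16, 0) → P = 864
  (16, 11) → P = 1513

The optimum lies where 8x_1 + x_2 = 139 and x_1 = 16.
Solving simultaneously gives x_1 = 16, x_2 = 11.

x_1 = 16, x_2 = 11, maximum P = 1513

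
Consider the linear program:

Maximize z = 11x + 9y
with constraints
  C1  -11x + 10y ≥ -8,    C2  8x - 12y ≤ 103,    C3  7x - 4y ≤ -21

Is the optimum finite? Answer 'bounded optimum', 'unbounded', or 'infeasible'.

From the feasible point (-467/26, -1069/52), moving in the direction (4, 7) keeps every constraint satisfied while z increases without bound.

unbounded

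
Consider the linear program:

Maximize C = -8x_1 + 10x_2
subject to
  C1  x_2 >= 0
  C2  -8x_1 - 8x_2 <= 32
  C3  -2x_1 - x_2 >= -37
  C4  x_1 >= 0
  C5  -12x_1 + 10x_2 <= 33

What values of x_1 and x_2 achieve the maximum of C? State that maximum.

Extreme points and C = -8x_1 + 10x_2:
  (37/2, 0) → C = -148
  (0, 0) → C = 0
  (337/32, 255/16) → C = 601/8
  (0, 33/10) → C = 33

The binding constraints are -2x_1 - x_2 = -37 and -12x_1 + 10x_2 = 33.
Solving simultaneously gives x_1 = 337/32, x_2 = 255/16.

x_1 = 337/32, x_2 = 255/16, maximum C = 601/8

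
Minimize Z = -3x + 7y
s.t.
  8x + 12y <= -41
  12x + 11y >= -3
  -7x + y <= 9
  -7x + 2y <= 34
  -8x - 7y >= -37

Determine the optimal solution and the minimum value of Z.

x = 107, y = -117, minimum Z = -1140

Corner points and Z = -3x + 7y:
  (415/56, -117/14) → Z = -4521/56
  (731/40, -78/5) → Z = -6561/40
  (107, -117) → Z = -1140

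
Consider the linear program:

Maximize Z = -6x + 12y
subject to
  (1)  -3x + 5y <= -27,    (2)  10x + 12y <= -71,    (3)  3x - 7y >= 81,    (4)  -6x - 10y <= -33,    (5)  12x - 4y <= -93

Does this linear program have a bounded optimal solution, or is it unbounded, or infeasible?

The boundaries -3x + 5y = -27 and 3x - 7y = 81 meet at (-36, -27), but that point violates -6x - 10y ≤ -33. Every candidate vertex is excluded by some other constraint, so the feasible region is empty.

infeasible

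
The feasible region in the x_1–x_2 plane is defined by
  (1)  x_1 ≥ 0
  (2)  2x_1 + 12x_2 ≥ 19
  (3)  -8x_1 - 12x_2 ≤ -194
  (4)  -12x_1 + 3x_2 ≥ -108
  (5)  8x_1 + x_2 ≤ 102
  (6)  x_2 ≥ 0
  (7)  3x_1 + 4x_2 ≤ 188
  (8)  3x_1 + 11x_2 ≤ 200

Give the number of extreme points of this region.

5

The feasible vertices (each the meet of two boundaries and inside every other half-plane) are:
  (0, 97/6)
  (0, 200/11)
  (313/28, 61/7)
  (23/2, 10)
  (922/85, 1294/85)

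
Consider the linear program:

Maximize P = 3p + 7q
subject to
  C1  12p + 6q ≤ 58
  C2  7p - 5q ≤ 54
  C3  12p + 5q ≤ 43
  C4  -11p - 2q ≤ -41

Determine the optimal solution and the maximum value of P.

Vertices and P = 3p + 7q:
  (97/19, -347/95) → P = -974/95
  (313/69, -307/69) → P = -1210/69
  (119/31, -19/31) → P = 224/31

At the optimal vertex, 12p + 5q = 43 and -11p - 2q = -41.
Solving simultaneously gives p = 119/31, q = -19/31.

p = 119/31, q = -19/31, maximum P = 224/31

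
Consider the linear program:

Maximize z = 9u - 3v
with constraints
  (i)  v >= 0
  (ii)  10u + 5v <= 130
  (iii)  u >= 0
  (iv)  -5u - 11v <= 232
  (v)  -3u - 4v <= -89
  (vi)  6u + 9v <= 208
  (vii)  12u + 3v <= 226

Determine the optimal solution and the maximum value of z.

Extreme points and z = 9u - 3v:
  (3, 20) → z = -33
  (13/6, 65/3) → z = -91/2
  (0, 89/4) → z = -267/4
  (0, 208/9) → z = -208/3

The optimum lies where 10u + 5v = 130 and -3u - 4v = -89.
Solving simultaneously gives u = 3, v = 20.

u = 3, v = 20, maximum z = -33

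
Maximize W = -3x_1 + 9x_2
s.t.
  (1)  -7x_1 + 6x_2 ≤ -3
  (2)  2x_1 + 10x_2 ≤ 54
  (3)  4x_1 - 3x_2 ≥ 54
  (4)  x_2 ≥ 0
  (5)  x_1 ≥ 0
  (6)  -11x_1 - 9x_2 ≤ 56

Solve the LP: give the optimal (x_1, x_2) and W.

x_1 = 351/23, x_2 = 54/23, maximum W = -567/23

Corner points and W = -3x_1 + 9x_2:
  (351/23, 54/23) → W = -567/23
  (27, 0) → W = -81
  (27/2, 0) → W = -81/2

At the optimal vertex, 2x_1 + 10x_2 = 54 and 4x_1 - 3x_2 = 54.
Solving simultaneously gives x_1 = 351/23, x_2 = 54/23.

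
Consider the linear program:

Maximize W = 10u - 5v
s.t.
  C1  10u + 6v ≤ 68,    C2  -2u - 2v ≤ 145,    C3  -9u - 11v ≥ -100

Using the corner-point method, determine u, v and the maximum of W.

At the optimal vertex, 10u + 6v = 68 and -2u - 2v = 145.
Solving simultaneously gives u = 503/4, v = -793/4.

u = 503/4, v = -793/4, maximum W = 8995/4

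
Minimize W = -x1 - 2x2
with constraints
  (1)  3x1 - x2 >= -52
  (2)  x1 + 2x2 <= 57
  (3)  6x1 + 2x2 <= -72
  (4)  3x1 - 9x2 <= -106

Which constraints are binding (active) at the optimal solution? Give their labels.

(1) and (3)

Extreme points and W = -x1 - 2x2:
  (-44/3, 8) → W = -4/3
  (-181/12, 27/4) → W = 19/12
  (-43/3, 7) → W = 1/3

The minimum is at (-44/3, 8). Substituting into each constraint, equality holds for (1) and (3); the remaining constraints have slack.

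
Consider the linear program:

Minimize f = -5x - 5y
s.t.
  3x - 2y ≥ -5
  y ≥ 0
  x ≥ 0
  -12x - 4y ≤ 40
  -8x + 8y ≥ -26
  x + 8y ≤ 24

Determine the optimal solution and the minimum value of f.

Vertices and f = -5x - 5y:
  (0, 5/2) → f = -25/2
  (4/13, 77/26) → f = -425/26
  (0, 0) → f = 0
  (13/4, 0) → f = -65/4
  (50/9, 83/36) → f = -1415/36

The binding constraints are -8x + 8y = -26 and x + 8y = 24.
Solving simultaneously gives x = 50/9, y = 83/36.

x = 50/9, y = 83/36, minimum f = -1415/36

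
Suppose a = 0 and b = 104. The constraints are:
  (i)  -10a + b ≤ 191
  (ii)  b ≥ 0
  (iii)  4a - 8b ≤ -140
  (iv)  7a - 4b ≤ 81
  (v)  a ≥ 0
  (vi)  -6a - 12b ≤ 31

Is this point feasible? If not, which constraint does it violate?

feasible

(i): 104 ≤ 191 ✓
(ii): 104 ≥ 0 ✓
(iii): -832 ≤ -140 ✓
(iv): -416 ≤ 81 ✓
(v): 0 ≥ 0 ✓
(vi): -1248 ≤ 31 ✓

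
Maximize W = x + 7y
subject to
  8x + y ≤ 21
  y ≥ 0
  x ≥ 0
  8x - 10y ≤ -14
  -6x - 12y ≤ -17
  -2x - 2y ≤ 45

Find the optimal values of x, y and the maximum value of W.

Feasible corners and W = x + 7y:
  (0, 21) → W = 147
  (49/22, 35/11) → W = 49/2
  (0, 17/12) → W = 119/12
  (1/78, 55/39) → W = 257/26

x = 0, y = 21, maximum W = 147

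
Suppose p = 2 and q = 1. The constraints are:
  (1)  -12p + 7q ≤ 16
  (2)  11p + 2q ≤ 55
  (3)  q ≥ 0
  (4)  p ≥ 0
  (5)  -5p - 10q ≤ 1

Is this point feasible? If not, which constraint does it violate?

feasible

(1): -17 ≤ 16 ✓
(2): 24 ≤ 55 ✓
(3): 1 ≥ 0 ✓
(4): 2 ≥ 0 ✓
(5): -20 ≤ 1 ✓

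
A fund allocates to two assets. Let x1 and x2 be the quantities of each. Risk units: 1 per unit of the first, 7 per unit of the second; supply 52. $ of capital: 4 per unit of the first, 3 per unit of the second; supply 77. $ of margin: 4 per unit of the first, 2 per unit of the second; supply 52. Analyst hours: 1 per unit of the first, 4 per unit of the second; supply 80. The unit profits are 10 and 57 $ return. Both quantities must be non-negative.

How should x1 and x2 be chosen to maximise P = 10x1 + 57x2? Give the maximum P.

x1 = 10, x2 = 6, maximum P = 442

The binding constraints are x1 + 7x2 = 52 and 4x1 + 2x2 = 52.
Solving simultaneously gives x1 = 10, x2 = 6.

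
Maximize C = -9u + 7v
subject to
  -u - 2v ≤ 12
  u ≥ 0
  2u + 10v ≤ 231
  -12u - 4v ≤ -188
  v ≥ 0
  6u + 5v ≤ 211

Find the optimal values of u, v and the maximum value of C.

Extreme points and C = -9u + 7v:
  (239/28, 599/28) → C = 1021/14
  (191/10, 482/25) → C = -1847/50
  (47/3, 0) → C = -141
  (211/6, 0) → C = -633/2

The optimum lies where 2u + 10v = 231 and -12u - 4v = -188.
Solving simultaneously gives u = 239/28, v = 599/28.

u = 239/28, v = 599/28, maximum C = 1021/14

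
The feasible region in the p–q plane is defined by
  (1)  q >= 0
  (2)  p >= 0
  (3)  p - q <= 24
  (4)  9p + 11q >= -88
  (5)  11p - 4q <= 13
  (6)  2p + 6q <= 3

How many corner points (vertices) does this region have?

4

Intersecting each pair of boundary lines and keeping only the points that satisfy every inequality leaves:
  (0, 0)
  (13/11, 0)
  (0, 1/2)
  (45/37, 7/74)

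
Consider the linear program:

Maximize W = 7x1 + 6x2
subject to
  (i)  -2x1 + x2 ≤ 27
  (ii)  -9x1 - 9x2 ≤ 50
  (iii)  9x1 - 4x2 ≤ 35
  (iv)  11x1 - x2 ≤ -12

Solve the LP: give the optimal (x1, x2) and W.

Corner points and W = 7x1 + 6x2:
  (-293/27, 143/27) → W = -1193/27
  (5/3, 91/3) → W = 581/3
  (-79/54, -221/54) → W = -1879/54

x1 = 5/3, x2 = 91/3, maximum W = 581/3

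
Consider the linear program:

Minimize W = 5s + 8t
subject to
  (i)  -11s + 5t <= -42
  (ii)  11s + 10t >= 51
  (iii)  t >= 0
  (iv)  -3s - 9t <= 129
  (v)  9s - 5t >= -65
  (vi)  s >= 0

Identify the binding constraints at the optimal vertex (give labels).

(ii) and (iii)

Extreme points and W = 5s + 8t:
  (45/11, 3/5) → W = 1389/55
  (107/2, 1093/10) → W = 11419/10
  (51/11, 0) → W = 255/11
The feasible region is unbounded (it extends along (1, 0), (5, 9)), but W strictly increases along every unbounded feasible direction, so there is no improving ray and the minimum is attained at a vertex.

The minimum is at (51/11, 0). Substituting into each constraint, equality holds for (ii) and (iii); the remaining constraints have slack.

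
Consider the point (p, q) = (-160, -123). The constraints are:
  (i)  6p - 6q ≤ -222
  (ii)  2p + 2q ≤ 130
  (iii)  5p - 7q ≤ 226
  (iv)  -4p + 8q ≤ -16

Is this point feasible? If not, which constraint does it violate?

(i): -222 ≤ -222 ✓
(ii): -566 ≤ 130 ✓
(iii): 61 ≤ 226 ✓
(iv): -344 ≤ -16 ✓

feasible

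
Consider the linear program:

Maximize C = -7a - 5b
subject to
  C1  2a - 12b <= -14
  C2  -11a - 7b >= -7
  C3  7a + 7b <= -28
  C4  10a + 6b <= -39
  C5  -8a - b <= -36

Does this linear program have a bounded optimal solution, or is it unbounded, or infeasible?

The boundaries 2a - 12b = -14 and 7a + 7b = -28 meet at (-31/7, 3/7), but that point violates -8a - b ≤ -36. Every candidate vertex is excluded by some other constraint, so the feasible region is empty.

infeasible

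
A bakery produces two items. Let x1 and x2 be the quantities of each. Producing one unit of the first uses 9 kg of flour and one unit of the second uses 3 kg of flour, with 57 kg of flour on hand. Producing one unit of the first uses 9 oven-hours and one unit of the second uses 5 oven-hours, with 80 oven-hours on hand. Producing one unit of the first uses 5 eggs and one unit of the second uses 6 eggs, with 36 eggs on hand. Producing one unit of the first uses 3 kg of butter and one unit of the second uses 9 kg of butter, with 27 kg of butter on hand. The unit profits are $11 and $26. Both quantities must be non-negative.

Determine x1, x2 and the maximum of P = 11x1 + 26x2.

The optimum lies where 9x1 + 3x2 = 57 and 5x1 + 6x2 = 36.
Solving simultaneously gives x1 = 6, x2 = 1.

x1 = 6, x2 = 1, maximum P = 92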